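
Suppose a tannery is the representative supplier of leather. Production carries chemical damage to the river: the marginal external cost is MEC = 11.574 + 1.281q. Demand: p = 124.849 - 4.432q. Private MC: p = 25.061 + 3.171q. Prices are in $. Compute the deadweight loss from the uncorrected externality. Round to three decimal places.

Market equilibrium (private): 25.061 + 3.171q = 124.849 - 4.432q → q_m = 13.1248.
Social marginal cost = private MC + MEC = 36.635 + 4.452q.
Set SMC = demand: 36.635 + 4.452q = 124.849 - 4.432q → q* = 9.9295.
The loss is the area between SMC and demand from q* to q_m; with linear curves that's a triangle of height MEC(q_m).
DWL = ½ × 3.1953 × 28.3869 = 45.3523.

DWL = $45.352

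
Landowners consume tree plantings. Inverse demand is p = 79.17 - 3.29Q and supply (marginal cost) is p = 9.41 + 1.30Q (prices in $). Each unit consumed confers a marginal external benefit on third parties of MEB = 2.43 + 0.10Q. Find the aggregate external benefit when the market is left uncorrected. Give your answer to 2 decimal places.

Market equilibrium (private): 9.41 + 1.30Q = 79.17 - 3.29Q → Q_m = 15.1983.
Total external benefit = ∫₀^{Q_m} (2.43 + 0.10Q) dQ = 2.43×15.1983 + ½×0.10×15.1983² = 48.4813.

$48.48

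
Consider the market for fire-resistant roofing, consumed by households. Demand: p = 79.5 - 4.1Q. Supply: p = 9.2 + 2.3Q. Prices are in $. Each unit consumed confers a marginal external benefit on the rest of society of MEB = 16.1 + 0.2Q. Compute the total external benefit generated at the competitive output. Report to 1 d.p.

$188.9

Market equilibrium (private): 9.2 + 2.3Q = 79.5 - 4.1Q → Q_m = 10.9844.
Total external benefit = ∫₀^{Q_m} (16.1 + 0.2Q) dQ = 16.1×10.9844 + ½×0.2×10.9844² = 188.9145.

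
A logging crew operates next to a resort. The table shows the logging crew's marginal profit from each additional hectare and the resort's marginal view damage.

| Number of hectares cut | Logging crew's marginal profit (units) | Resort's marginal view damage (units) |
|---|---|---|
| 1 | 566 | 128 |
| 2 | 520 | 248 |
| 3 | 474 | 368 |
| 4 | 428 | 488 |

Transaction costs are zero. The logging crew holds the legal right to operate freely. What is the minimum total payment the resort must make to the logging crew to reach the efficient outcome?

Left alone the logging crew would choose level 4 (marginal profit stays positive).
Efficient level: k* = 3 (marginal profit ≥ marginal view damage through 3).
The resort must at least cover the logging crew's forgone profit from cutting 4→3: 428 = 428.

428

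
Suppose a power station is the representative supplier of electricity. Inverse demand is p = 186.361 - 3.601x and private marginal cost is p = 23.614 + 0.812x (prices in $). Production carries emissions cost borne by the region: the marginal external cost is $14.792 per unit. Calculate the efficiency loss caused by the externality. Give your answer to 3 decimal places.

DWL = $24.791

Market equilibrium (private): 23.614 + 0.812x = 186.361 - 3.601x → x_m = 36.8790.
Social marginal cost = private MC + MEC = 38.406 + 0.812x.
Set SMC = demand: 38.406 + 0.812x = 186.361 - 3.601x → x* = 33.5271.
The loss is the area between SMC and demand from x* to x_m; with linear curves that's a triangle of height MEC(x_m).
DWL = ½ × 3.3519 × 14.7920 = 24.7907.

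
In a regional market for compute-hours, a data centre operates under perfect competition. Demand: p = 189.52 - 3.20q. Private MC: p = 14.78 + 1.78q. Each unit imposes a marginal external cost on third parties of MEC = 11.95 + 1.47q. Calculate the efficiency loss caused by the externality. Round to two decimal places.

DWL = 312.87

Market equilibrium (private): 14.78 + 1.78q = 189.52 - 3.20q → q_m = 35.0884.
Social marginal cost = private MC + MEC = 26.73 + 3.25q.
Set SMC = demand: 26.73 + 3.25q = 189.52 - 3.20q → q* = 25.2388.
The welfare-loss triangle has base |q_m − q*| and height MEC(q_m) (the vertical gap between SMC and demand is zero at q* and MEC at q_m).
DWL = ½ × 9.8496 × 63.5299 = 312.8721.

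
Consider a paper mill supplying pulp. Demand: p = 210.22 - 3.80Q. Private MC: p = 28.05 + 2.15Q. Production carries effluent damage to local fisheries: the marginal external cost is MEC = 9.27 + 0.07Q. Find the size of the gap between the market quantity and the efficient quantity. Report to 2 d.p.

Market equilibrium (private): 28.05 + 2.15Q = 210.22 - 3.80Q → Q_m = 30.6168.
Social marginal cost = private MC + MEC = 37.32 + 2.22Q.
Set SMC = demand: 37.32 + 2.22Q = 210.22 - 3.80Q → Q* = 28.7209.
Gap = |30.6168 − 28.7209| = 1.8959.

1.90 units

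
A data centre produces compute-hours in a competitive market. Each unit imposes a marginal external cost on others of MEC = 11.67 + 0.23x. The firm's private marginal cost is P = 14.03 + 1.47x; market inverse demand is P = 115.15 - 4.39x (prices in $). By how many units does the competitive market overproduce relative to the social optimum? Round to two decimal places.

Market equilibrium (private): 14.03 + 1.47x = 115.15 - 4.39x → x_m = 17.2560.
Social marginal cost = private MC + MEC = 25.70 + 1.70x.
Set SMC = demand: 25.70 + 1.70x = 115.15 - 4.39x → x* = 14.6880.
Gap = |17.2560 − 14.6880| = 2.5680.

2.57 units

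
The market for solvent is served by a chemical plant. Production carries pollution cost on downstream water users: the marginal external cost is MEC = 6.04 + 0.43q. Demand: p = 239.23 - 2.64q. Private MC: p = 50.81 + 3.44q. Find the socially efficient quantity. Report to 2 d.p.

Social marginal cost = private MC + MEC = 56.85 + 3.87q.
Set SMC = demand: 56.85 + 3.87q = 239.23 - 2.64q → q* = 28.0154.

q* = 28.02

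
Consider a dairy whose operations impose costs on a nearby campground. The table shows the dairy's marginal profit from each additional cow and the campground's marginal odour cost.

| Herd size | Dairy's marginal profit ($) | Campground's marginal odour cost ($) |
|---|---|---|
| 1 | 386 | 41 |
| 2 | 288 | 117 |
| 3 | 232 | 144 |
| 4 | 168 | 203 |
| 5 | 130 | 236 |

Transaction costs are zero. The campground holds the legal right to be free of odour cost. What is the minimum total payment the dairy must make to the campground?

$302

Efficient level: marginal profit ≥ marginal odour cost through level 3, so k* = 3.
With the campground holding the right, the dairy must at least compensate total damage at k*: 41 + 117 + 144 = 302.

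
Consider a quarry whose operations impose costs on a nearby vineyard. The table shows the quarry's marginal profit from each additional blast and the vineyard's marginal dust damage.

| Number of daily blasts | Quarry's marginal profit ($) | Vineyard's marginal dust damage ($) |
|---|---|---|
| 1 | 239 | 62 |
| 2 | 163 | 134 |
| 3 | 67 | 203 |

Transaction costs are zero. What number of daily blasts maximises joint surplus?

2

Bargaining reaches the level where marginal profit last exceeds marginal dust damage.
That holds through level 2 (163 ≥ 134) but not at 3 (67 < 203).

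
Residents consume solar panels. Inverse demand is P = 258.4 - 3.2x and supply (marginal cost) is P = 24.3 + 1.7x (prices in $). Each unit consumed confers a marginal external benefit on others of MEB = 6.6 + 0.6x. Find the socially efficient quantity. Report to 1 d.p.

Social marginal benefit = demand + MEB = 265.0 - 2.6x.
Set SMB = MC: 265.0 - 2.6x = 24.3 + 1.7x → x* = 55.9767.

x* = 56.0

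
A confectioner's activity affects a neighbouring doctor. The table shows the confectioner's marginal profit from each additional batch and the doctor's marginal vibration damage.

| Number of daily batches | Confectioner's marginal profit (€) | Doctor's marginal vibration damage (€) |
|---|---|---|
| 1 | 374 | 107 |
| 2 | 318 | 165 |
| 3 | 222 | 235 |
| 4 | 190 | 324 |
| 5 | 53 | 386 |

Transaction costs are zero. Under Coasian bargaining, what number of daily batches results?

2

Bargaining reaches the level where marginal profit last exceeds marginal vibration damage.
That holds through level 2 (318 ≥ 165) but not at 3 (222 < 235).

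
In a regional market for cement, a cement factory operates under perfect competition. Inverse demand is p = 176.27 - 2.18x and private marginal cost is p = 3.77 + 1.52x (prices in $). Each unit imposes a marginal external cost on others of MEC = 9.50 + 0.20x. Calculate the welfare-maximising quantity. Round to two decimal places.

x* = 41.79

Social marginal cost = private MC + MEC = 13.27 + 1.72x.
Set SMC = demand: 13.27 + 1.72x = 176.27 - 2.18x → x* = 41.7949.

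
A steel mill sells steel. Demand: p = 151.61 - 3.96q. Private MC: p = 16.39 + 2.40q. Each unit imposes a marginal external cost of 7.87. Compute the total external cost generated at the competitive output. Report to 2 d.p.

167.32

Market equilibrium (private): 16.39 + 2.40q = 151.61 - 3.96q → q_m = 21.2610.
Total external cost = MEC × q_m = 7.87 × 21.2610 = 167.3241.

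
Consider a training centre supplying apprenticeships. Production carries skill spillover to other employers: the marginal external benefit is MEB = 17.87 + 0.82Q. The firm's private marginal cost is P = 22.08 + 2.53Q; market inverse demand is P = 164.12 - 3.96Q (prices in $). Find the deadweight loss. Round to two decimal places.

DWL = $113.12

Market equilibrium (private): 22.08 + 2.53Q = 164.12 - 3.96Q → Q_m = 21.8860.
Social marginal cost = private MC − MEB = 4.21 + 1.71Q.
Set SMC = demand: 4.21 + 1.71Q = 164.12 - 3.96Q → Q* = 28.2028.
Height of the DWL triangle at Q_m is demand(Q_m) − SMC(Q_m) = MEB(Q_m) = 35.8165.
DWL = ½ × 6.3168 × 35.8165 = 113.1228.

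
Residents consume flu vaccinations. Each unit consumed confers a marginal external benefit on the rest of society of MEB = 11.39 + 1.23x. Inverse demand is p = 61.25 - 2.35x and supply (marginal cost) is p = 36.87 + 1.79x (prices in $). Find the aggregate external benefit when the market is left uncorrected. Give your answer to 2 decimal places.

$88.40

Market equilibrium (private): 36.87 + 1.79x = 61.25 - 2.35x → x_m = 5.8889.
Total external benefit = ∫₀^{x_m} (11.39 + 1.23x) dx = 11.39×5.8889 + ½×1.23×5.8889² = 88.4022.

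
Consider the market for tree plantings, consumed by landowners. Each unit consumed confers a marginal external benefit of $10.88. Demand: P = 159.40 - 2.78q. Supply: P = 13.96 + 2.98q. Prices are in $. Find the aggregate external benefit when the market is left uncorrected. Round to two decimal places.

Market equilibrium (private): 13.96 + 2.98q = 159.40 - 2.78q → q_m = 25.2500.
Total external benefit = MEB × q_m = 10.88 × 25.2500 = 274.7200.

$274.72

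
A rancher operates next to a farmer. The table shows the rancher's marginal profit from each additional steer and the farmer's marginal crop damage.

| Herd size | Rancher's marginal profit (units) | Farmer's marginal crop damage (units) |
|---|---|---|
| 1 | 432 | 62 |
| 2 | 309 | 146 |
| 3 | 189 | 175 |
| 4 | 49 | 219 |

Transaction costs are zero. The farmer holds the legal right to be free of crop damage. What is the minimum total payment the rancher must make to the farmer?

383

Efficient level: marginal profit ≥ marginal crop damage through level 3, so k* = 3.
With the farmer holding the right, the rancher must at least compensate total damage at k*: 62 + 146 + 175 = 383.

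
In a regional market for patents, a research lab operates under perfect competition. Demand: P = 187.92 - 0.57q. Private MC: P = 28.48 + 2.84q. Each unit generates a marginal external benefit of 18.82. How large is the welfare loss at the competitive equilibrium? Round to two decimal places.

Market equilibrium (private): 28.48 + 2.84q = 187.92 - 0.57q → q_m = 46.7566.
Social marginal cost = private MC − MEB = 9.66 + 2.84q.
Set SMC = demand: 9.66 + 2.84q = 187.92 - 0.57q → q* = 52.2757.
Between q* and q_m the wedge demand − SMC runs linearly from 0 to MEB(q_m), so the loss is a triangle.
DWL = ½ × 5.5191 × 18.8200 = 51.9347.

DWL = 51.93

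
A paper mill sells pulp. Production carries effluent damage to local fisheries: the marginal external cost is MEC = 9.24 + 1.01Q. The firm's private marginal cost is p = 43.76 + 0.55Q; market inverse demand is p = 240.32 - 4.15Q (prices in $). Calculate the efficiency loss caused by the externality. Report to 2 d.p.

Market equilibrium (private): 43.76 + 0.55Q = 240.32 - 4.15Q → Q_m = 41.8213.
Social marginal cost = private MC + MEC = 53.00 + 1.56Q.
Set SMC = demand: 53.00 + 1.56Q = 240.32 - 4.15Q → Q* = 32.8056.
Between Q* and Q_m the wedge SMC − demand runs linearly from 0 to MEC(Q_m), so the loss is a triangle.
DWL = ½ × 9.0157 × 51.4795 = 232.0619.

DWL = $232.06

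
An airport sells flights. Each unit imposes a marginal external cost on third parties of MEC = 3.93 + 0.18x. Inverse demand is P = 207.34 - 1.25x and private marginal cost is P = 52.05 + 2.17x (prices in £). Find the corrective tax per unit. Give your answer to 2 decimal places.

tax = £11.50 per unit

Social marginal cost = private MC + MEC = 55.98 + 2.35x.
Set SMC = demand: 55.98 + 2.35x = 207.34 - 1.25x → x* = 42.0444.
The Pigouvian tax equals MEC at x*: 3.93 + 0.18×42.0444 = 11.4980.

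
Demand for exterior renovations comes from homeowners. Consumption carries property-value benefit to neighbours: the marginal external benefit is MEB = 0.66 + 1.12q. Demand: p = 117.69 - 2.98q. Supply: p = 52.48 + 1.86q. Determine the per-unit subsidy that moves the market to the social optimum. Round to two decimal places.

subsidy = 20.49 per unit

Social marginal benefit = demand + MEB = 118.35 - 1.86q.
Set SMB = MC: 118.35 - 1.86q = 52.48 + 1.86q → q* = 17.7070.
The Pigouvian subsidy equals MEB at q*: 0.66 + 1.12×17.7070 = 20.4918.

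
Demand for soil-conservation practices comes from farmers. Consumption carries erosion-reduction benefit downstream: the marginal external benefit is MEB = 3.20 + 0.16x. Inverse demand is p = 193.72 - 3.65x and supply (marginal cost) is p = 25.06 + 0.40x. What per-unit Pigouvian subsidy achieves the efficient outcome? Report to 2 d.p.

Social marginal benefit = demand + MEB = 196.92 - 3.49x.
Set SMB = MC: 196.92 - 3.49x = 25.06 + 0.40x → x* = 44.1799.
The Pigouvian subsidy equals MEB at x*: 3.20 + 0.16×44.1799 = 10.2688.

subsidy = 10.27 per unit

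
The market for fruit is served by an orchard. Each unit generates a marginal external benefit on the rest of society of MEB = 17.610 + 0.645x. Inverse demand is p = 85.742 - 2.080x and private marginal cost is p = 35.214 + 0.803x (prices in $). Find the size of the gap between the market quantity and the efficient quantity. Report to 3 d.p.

12.920 units

Market equilibrium (private): 35.214 + 0.803x = 85.742 - 2.080x → x_m = 17.5262.
Social marginal cost = private MC − MEB = 17.604 + 0.158x.
Set SMC = demand: 17.604 + 0.158x = 85.742 - 2.080x → x* = 30.4459.
Gap = |17.5262 − 30.4459| = 12.9197.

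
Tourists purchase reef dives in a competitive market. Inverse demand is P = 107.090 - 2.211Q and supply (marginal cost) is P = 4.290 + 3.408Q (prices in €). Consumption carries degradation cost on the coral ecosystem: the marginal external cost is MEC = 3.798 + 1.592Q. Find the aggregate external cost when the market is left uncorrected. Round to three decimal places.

€335.914

Market equilibrium (private): 4.290 + 3.408Q = 107.090 - 2.211Q → Q_m = 18.2951.
Total external cost = ∫₀^{Q_m} (3.798 + 1.592Q) dQ = 3.798×18.2951 + ½×1.592×18.2951² = 335.9145.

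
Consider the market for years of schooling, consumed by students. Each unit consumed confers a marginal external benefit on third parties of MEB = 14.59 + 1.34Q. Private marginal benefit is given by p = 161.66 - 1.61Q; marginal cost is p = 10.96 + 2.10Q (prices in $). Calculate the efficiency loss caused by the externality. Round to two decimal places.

Market equilibrium (private): 10.96 + 2.10Q = 161.66 - 1.61Q → Q_m = 40.6199.
Social marginal benefit = demand + MEB = 176.25 - 0.27Q.
Set SMB = MC: 176.25 - 0.27Q = 10.96 + 2.10Q → Q* = 69.7426.
Between Q* and Q_m the wedge SMB − MC runs linearly from 0 to MEB(Q_m), so the loss is a triangle.
DWL = ½ × 29.1227 × 69.0207 = 1005.0346.

DWL = $1005.03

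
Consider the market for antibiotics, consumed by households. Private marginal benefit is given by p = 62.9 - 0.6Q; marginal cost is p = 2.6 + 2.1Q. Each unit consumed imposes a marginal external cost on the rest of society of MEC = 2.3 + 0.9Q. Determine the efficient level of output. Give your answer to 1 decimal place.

Q* = 16.1

Social marginal benefit = demand − MEC = 60.6 - 1.5Q.
Set SMB = MC: 60.6 - 1.5Q = 2.6 + 2.1Q → Q* = 16.1111.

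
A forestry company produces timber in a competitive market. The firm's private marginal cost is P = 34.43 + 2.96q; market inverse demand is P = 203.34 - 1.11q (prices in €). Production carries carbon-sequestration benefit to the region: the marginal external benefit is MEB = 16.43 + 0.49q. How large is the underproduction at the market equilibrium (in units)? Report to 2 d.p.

10.27 units

Market equilibrium (private): 34.43 + 2.96q = 203.34 - 1.11q → q_m = 41.5012.
Social marginal cost = private MC − MEB = 18.00 + 2.47q.
Set SMC = demand: 18.00 + 2.47q = 203.34 - 1.11q → q* = 51.7709.
Gap = |41.5012 − 51.7709| = 10.2697.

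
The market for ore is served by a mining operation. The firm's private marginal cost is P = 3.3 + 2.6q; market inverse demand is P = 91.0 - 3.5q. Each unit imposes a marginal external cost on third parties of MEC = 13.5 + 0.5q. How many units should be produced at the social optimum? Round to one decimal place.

Social marginal cost = private MC + MEC = 16.8 + 3.1q.
Set SMC = demand: 16.8 + 3.1q = 91.0 - 3.5q → q* = 11.2424.

q* = 11.2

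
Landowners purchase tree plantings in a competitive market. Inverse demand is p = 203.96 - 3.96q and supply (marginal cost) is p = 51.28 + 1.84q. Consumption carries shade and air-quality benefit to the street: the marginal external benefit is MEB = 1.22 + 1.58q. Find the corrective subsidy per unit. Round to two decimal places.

Social marginal benefit = demand + MEB = 205.18 - 2.38q.
Set SMB = MC: 205.18 - 2.38q = 51.28 + 1.84q → q* = 36.4692.
The Pigouvian subsidy equals MEB at q*: 1.22 + 1.58×36.4692 = 58.8413.

subsidy = 58.84 per unit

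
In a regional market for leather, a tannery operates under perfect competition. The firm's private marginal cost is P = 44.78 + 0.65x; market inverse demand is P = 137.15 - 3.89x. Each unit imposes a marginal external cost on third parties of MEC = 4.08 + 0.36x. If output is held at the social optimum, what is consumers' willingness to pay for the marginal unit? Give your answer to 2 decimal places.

Social marginal cost = private MC + MEC = 48.86 + 1.01x.
Set SMC = demand: 48.86 + 1.01x = 137.15 - 3.89x → x* = 18.0184.
Consumer price on the demand curve at x*: 137.15 − 3.89×18.0184 = 67.0584.

P = 67.06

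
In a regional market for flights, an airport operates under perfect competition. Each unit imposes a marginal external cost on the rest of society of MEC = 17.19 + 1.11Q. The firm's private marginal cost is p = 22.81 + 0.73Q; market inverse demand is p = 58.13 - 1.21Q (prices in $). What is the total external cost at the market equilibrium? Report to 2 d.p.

Market equilibrium (private): 22.81 + 0.73Q = 58.13 - 1.21Q → Q_m = 18.2062.
Total external cost = ∫₀^{Q_m} (17.19 + 1.11Q) dQ = 17.19×18.2062 + ½×1.11×18.2062² = 496.9281.

$496.93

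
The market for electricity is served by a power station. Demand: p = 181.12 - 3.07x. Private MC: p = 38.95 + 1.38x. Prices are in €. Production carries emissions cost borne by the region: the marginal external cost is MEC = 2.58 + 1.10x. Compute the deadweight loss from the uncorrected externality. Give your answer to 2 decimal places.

DWL = €128.20

Market equilibrium (private): 38.95 + 1.38x = 181.12 - 3.07x → x_m = 31.9483.
Social marginal cost = private MC + MEC = 41.53 + 2.48x.
Set SMC = demand: 41.53 + 2.48x = 181.12 - 3.07x → x* = 25.1514.
The loss is the area between SMC and demand from x* to x_m; with linear curves that's a triangle of height MEC(x_m).
DWL = ½ × 6.7969 × 37.7231 = 128.2001.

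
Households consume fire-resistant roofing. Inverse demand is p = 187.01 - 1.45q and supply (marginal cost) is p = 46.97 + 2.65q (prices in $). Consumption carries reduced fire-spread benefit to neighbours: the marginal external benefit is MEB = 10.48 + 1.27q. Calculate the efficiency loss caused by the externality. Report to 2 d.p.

DWL = $512.49

Market equilibrium (private): 46.97 + 2.65q = 187.01 - 1.45q → q_m = 34.1561.
Social marginal benefit = demand + MEB = 197.49 - 0.18q.
Set SMB = MC: 197.49 - 0.18q = 46.97 + 2.65q → q* = 53.1873.
The welfare-loss triangle has base |q_m − q*| and height MEB(q_m) (the vertical gap between SMB and MC is zero at q* and MEB at q_m).
DWL = ½ × 19.0312 × 53.8582 = 512.4931.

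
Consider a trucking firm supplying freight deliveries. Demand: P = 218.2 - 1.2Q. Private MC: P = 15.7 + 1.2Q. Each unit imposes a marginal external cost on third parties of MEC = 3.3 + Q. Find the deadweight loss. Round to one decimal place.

Market equilibrium (private): 15.7 + 1.2Q = 218.2 - 1.2Q → Q_m = 84.3750.
Social marginal cost = private MC + MEC = 19.0 + 2.2Q.
Set SMC = demand: 19.0 + 2.2Q = 218.2 - 1.2Q → Q* = 58.5882.
Between Q* and Q_m the wedge SMC − demand runs linearly from 0 to MEC(Q_m), so the loss is a triangle.
DWL = ½ × 25.7868 × 87.6750 = 1130.4288.

DWL = 1130.4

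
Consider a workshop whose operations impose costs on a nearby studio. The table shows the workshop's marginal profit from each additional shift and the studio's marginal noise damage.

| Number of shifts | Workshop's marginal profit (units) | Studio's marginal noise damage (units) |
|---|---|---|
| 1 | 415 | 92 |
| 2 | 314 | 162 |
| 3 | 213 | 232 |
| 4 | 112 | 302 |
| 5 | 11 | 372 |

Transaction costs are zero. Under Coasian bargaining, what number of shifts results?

2

Bargaining reaches the level where marginal profit last exceeds marginal noise damage.
That holds through level 2 (314 ≥ 162) but not at 3 (213 < 232).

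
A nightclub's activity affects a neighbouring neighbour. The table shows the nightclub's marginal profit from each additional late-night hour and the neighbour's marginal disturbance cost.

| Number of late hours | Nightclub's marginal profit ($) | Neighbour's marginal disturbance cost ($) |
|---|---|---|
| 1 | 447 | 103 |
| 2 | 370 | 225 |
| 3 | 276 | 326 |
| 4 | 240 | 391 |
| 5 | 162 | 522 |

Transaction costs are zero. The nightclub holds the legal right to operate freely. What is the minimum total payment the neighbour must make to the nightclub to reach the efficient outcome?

$678

Left alone the nightclub would choose level 5 (marginal profit stays positive).
Efficient level: k* = 2 (marginal profit ≥ marginal disturbance cost through 2).
The neighbour must at least cover the nightclub's forgone profit from cutting 5→2: 276 + 240 + 162 = 678.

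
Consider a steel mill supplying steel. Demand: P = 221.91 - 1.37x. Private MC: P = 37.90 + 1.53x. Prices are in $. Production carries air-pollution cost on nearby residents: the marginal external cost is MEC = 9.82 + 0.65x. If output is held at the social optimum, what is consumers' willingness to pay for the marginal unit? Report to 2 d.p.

P = $154.69

Social marginal cost = private MC + MEC = 47.72 + 2.18x.
Set SMC = demand: 47.72 + 2.18x = 221.91 - 1.37x → x* = 49.0676.
Consumer price on the demand curve at x*: 221.91 − 1.37×49.0676 = 154.6874.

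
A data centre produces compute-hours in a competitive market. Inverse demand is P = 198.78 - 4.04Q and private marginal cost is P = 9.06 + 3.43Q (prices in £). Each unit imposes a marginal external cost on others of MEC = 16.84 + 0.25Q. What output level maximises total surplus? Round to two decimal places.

Social marginal cost = private MC + MEC = 25.90 + 3.68Q.
Set SMC = demand: 25.90 + 3.68Q = 198.78 - 4.04Q → Q* = 22.3938.

Q* = 22.39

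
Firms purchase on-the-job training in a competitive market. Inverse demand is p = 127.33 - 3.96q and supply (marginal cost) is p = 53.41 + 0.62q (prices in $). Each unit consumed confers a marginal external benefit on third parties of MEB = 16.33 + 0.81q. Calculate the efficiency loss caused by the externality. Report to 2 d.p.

DWL = $114.66

Market equilibrium (private): 53.41 + 0.62q = 127.33 - 3.96q → q_m = 16.1397.
Social marginal benefit = demand + MEB = 143.66 - 3.15q.
Set SMB = MC: 143.66 - 3.15q = 53.41 + 0.62q → q* = 23.9390.
The welfare-loss triangle has base |q_m − q*| and height MEB(q_m) (the vertical gap between SMB and MC is zero at q* and MEB at q_m).
DWL = ½ × 7.7993 × 29.4032 = 114.6622.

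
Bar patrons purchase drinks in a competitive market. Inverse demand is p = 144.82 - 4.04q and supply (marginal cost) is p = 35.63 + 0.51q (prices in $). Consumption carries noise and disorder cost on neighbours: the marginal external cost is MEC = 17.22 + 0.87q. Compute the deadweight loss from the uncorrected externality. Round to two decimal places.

Market equilibrium (private): 35.63 + 0.51q = 144.82 - 4.04q → q_m = 23.9978.
Social marginal benefit = demand − MEC = 127.60 - 4.91q.
Set SMB = MC: 127.60 - 4.91q = 35.63 + 0.51q → q* = 16.9686.
Between q* and q_m the wedge MC − SMB runs linearly from 0 to MEC(q_m), so the loss is a triangle.
DWL = ½ × 7.0292 × 38.0981 = 133.8996.

DWL = $133.90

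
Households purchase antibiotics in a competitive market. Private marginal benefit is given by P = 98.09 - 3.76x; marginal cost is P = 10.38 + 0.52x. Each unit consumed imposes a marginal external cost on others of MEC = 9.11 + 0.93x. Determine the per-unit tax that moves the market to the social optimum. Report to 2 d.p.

tax = 23.14 per unit

Social marginal benefit = demand − MEC = 88.98 - 4.69x.
Set SMB = MC: 88.98 - 4.69x = 10.38 + 0.52x → x* = 15.0864.
The Pigouvian tax equals MEC at x*: 9.11 + 0.93×15.0864 = 23.1404.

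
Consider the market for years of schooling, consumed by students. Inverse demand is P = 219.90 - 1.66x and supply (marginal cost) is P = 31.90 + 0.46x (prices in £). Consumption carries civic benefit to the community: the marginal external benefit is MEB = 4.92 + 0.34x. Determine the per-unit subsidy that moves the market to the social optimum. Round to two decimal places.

Social marginal benefit = demand + MEB = 224.82 - 1.32x.
Set SMB = MC: 224.82 - 1.32x = 31.90 + 0.46x → x* = 108.3820.
The Pigouvian subsidy equals MEB at x*: 4.92 + 0.34×108.3820 = 41.7699.

subsidy = £41.77 per unit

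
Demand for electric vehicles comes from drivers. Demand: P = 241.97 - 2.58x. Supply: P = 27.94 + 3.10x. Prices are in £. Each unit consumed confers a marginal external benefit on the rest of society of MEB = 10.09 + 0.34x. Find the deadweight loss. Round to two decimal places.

Market equilibrium (private): 27.94 + 3.10x = 241.97 - 2.58x → x_m = 37.6813.
Social marginal benefit = demand + MEB = 252.06 - 2.24x.
Set SMB = MC: 252.06 - 2.24x = 27.94 + 3.10x → x* = 41.9700.
The welfare-loss triangle has base |x_m − x*| and height MEB(x_m) (the vertical gap between SMB and MC is zero at x* and MEB at x_m).
DWL = ½ × 4.2887 × 22.9017 = 49.1093.

DWL = £49.11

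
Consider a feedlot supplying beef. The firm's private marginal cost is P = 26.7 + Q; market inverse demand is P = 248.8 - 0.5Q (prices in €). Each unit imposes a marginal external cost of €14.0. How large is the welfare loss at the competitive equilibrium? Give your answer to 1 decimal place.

DWL = €65.3

Market equilibrium (private): 26.7 + Q = 248.8 - 0.5Q → Q_m = 148.0667.
Social marginal cost = private MC + MEC = 40.7 + Q.
Set SMC = demand: 40.7 + Q = 248.8 - 0.5Q → Q* = 138.7333.
Height of the DWL triangle at Q_m is SMC(Q_m) − demand(Q_m) = MEC(Q_m) = 14.0000.
DWL = ½ × 9.3334 × 14.0000 = 65.3338.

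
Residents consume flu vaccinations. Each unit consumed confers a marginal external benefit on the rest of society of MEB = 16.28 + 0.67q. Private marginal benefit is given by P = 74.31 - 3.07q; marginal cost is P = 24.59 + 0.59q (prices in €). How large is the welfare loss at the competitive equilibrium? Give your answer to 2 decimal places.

DWL = €107.73

Market equilibrium (private): 24.59 + 0.59q = 74.31 - 3.07q → q_m = 13.5847.
Social marginal benefit = demand + MEB = 90.59 - 2.40q.
Set SMB = MC: 90.59 - 2.40q = 24.59 + 0.59q → q* = 22.0736.
Between q* and q_m the wedge SMB − MC runs linearly from 0 to MEB(q_m), so the loss is a triangle.
DWL = ½ × 8.4889 × 25.3817 = 107.7314.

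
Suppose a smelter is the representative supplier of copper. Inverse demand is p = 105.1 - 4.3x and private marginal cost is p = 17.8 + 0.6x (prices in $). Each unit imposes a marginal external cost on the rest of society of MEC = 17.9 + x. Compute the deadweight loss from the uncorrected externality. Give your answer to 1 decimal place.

DWL = $108.1

Market equilibrium (private): 17.8 + 0.6x = 105.1 - 4.3x → x_m = 17.8163.
Social marginal cost = private MC + MEC = 35.7 + 1.6x.
Set SMC = demand: 35.7 + 1.6x = 105.1 - 4.3x → x* = 11.7627.
The loss is the area between SMC and demand from x* to x_m; with linear curves that's a triangle of height MEC(x_m).
DWL = ½ × 6.0536 × 35.7163 = 108.1061.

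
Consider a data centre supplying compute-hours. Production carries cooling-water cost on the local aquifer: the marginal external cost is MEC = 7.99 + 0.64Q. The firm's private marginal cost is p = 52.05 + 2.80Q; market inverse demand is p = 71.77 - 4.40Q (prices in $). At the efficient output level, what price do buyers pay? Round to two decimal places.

Social marginal cost = private MC + MEC = 60.04 + 3.44Q.
Set SMC = demand: 60.04 + 3.44Q = 71.77 - 4.40Q → Q* = 1.4962.
Consumer price on the demand curve at Q*: 71.77 − 4.40×1.4962 = 65.1867.

P = $65.19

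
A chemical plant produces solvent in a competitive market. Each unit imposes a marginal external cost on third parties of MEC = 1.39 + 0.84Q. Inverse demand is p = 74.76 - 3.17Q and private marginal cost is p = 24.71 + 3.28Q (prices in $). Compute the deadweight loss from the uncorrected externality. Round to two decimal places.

DWL = $4.29

Market equilibrium (private): 24.71 + 3.28Q = 74.76 - 3.17Q → Q_m = 7.7597.
Social marginal cost = private MC + MEC = 26.10 + 4.12Q.
Set SMC = demand: 26.10 + 4.12Q = 74.76 - 3.17Q → Q* = 6.6749.
The loss is the area between SMC and demand from Q* to Q_m; with linear curves that's a triangle of height MEC(Q_m).
DWL = ½ × 1.0848 × 7.9081 = 4.2894.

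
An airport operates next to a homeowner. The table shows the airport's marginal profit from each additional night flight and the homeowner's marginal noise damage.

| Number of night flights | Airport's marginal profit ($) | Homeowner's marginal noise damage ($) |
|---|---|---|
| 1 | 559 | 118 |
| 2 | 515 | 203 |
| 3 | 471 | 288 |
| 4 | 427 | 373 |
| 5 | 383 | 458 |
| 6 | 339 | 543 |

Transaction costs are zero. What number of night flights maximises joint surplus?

4

Bargaining reaches the level where marginal profit last exceeds marginal noise damage.
That holds through level 4 (427 ≥ 373) but not at 5 (383 < 458).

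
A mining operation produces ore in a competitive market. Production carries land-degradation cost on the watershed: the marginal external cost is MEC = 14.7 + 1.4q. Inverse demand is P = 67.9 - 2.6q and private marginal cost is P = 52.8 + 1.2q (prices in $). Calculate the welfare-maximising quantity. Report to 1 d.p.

Social marginal cost = private MC + MEC = 67.5 + 2.6q.
Set SMC = demand: 67.5 + 2.6q = 67.9 - 2.6q → q* = 0.0769.

q* = 0.1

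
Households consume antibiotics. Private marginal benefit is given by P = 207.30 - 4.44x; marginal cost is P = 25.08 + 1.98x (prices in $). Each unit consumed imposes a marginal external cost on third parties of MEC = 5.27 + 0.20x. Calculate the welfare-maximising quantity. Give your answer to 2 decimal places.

x* = 26.73

Social marginal benefit = demand − MEC = 202.03 - 4.64x.
Set SMB = MC: 202.03 - 4.64x = 25.08 + 1.98x → x* = 26.7296.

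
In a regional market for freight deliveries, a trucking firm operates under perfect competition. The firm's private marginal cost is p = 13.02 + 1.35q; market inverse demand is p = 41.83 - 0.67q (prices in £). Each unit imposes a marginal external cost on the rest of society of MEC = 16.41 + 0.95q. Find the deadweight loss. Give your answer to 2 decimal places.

Market equilibrium (private): 13.02 + 1.35q = 41.83 - 0.67q → q_m = 14.2624.
Social marginal cost = private MC + MEC = 29.43 + 2.30q.
Set SMC = demand: 29.43 + 2.30q = 41.83 - 0.67q → q* = 4.1751.
The loss is the area between SMC and demand from q* to q_m; with linear curves that's a triangle of height MEC(q_m).
DWL = ½ × 10.0873 × 29.9593 = 151.1042.

DWL = £151.10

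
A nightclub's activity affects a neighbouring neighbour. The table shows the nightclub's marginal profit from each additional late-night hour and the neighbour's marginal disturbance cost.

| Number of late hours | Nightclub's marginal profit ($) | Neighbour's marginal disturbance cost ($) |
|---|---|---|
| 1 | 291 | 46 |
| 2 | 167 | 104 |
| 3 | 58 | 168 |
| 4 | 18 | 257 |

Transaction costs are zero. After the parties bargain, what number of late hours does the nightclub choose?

Bargaining reaches the level where marginal profit last exceeds marginal disturbance cost.
That holds through level 2 (167 ≥ 104) but not at 3 (58 < 168).

2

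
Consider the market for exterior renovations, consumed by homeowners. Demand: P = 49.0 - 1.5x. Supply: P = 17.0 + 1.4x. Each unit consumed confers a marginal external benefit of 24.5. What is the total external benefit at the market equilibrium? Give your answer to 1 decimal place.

270.3

Market equilibrium (private): 17.0 + 1.4x = 49.0 - 1.5x → x_m = 11.0345.
Total external benefit = MEB × x_m = 24.5 × 11.0345 = 270.3453.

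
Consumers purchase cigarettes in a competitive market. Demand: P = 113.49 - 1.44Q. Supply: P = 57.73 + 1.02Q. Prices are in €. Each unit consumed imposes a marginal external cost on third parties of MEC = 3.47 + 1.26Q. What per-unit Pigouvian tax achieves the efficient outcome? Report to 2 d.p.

Social marginal benefit = demand − MEC = 110.02 - 2.70Q.
Set SMB = MC: 110.02 - 2.70Q = 57.73 + 1.02Q → Q* = 14.0565.
The Pigouvian tax equals MEC at Q*: 3.47 + 1.26×14.0565 = 21.1812.

tax = €21.18 per unit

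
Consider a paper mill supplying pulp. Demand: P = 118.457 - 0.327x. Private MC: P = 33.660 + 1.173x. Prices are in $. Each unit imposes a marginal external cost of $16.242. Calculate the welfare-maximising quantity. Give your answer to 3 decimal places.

Social marginal cost = private MC + MEC = 49.902 + 1.173x.
Set SMC = demand: 49.902 + 1.173x = 118.457 - 0.327x → x* = 45.7033.

x* = 45.703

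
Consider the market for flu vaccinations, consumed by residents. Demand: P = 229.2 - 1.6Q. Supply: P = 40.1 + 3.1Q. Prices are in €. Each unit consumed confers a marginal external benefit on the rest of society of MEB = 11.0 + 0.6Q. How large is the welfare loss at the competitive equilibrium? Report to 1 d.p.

Market equilibrium (private): 40.1 + 3.1Q = 229.2 - 1.6Q → Q_m = 40.2340.
Social marginal benefit = demand + MEB = 240.2 - Q.
Set SMB = MC: 240.2 - Q = 40.1 + 3.1Q → Q* = 48.8049.
The loss is the area between SMB and MC from Q* to Q_m; with linear curves that's a triangle of height MEB(Q_m).
DWL = ½ × 8.5709 × 35.1404 = 150.5924.

DWL = €150.6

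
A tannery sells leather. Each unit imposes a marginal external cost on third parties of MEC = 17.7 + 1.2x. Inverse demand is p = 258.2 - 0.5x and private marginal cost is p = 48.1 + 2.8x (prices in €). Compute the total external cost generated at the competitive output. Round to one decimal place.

Market equilibrium (private): 48.1 + 2.8x = 258.2 - 0.5x → x_m = 63.6667.
Total external cost = ∫₀^{x_m} (17.7 + 1.2x) dx = 17.7×63.6667 + ½×1.2×63.6667² = 3558.9698.

€3559.0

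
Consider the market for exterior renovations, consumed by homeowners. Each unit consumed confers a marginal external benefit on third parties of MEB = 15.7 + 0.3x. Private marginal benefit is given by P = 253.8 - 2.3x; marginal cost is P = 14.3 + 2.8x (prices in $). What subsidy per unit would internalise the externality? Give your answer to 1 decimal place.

Social marginal benefit = demand + MEB = 269.5 - 2.0x.
Set SMB = MC: 269.5 - 2.0x = 14.3 + 2.8x → x* = 53.1667.
The Pigouvian subsidy equals MEB at x*: 15.7 + 0.3×53.1667 = 31.6500.

subsidy = $31.7 per unit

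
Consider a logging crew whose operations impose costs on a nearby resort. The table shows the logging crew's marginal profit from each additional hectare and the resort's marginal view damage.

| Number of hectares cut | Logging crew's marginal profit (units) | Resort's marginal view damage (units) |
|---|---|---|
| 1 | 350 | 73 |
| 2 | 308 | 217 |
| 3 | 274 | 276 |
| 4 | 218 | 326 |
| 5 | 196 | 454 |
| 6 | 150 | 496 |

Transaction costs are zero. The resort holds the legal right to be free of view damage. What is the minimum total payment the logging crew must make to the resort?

290

Efficient level: marginal profit ≥ marginal view damage through level 2, so k* = 2.
With the resort holding the right, the logging crew must at least compensate total damage at k*: 73 + 217 = 290.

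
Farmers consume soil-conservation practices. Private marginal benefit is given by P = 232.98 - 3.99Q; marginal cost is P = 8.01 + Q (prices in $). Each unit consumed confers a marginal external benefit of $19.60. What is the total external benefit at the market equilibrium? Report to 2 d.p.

Market equilibrium (private): 8.01 + Q = 232.98 - 3.99Q → Q_m = 45.0842.
Total external benefit = MEB × Q_m = 19.60 × 45.0842 = 883.6503.

$883.65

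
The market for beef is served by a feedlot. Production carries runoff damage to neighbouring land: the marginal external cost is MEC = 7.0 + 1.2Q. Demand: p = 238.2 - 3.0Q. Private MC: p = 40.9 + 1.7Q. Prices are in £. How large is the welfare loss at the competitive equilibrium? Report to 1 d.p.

DWL = £279.0

Market equilibrium (private): 40.9 + 1.7Q = 238.2 - 3.0Q → Q_m = 41.9787.
Social marginal cost = private MC + MEC = 47.9 + 2.9Q.
Set SMC = demand: 47.9 + 2.9Q = 238.2 - 3.0Q → Q* = 32.2542.
The loss is the area between SMC and demand from Q* to Q_m; with linear curves that's a triangle of height MEC(Q_m).
DWL = ½ × 9.7245 × 57.3745 = 278.9692.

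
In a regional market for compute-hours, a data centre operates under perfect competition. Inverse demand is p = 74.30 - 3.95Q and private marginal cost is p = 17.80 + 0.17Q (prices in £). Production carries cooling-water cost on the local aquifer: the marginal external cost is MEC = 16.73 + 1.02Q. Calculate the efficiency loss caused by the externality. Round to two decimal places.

Market equilibrium (private): 17.80 + 0.17Q = 74.30 - 3.95Q → Q_m = 13.7136.
Social marginal cost = private MC + MEC = 34.53 + 1.19Q.
Set SMC = demand: 34.53 + 1.19Q = 74.30 - 3.95Q → Q* = 7.7374.
The loss is the area between SMC and demand from Q* to Q_m; with linear curves that's a triangle of height MEC(Q_m).
DWL = ½ × 5.9762 × 30.7179 = 91.7882.

DWL = £91.79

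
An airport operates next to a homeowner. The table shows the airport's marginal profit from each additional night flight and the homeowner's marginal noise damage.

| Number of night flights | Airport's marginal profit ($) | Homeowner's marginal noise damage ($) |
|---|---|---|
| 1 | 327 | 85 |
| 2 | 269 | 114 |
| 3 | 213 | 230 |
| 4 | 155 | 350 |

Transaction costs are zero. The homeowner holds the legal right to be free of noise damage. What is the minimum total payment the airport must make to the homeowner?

$199

Efficient level: marginal profit ≥ marginal noise damage through level 2, so k* = 2.
With the homeowner holding the right, the airport must at least compensate total damage at k*: 85 + 114 = 199.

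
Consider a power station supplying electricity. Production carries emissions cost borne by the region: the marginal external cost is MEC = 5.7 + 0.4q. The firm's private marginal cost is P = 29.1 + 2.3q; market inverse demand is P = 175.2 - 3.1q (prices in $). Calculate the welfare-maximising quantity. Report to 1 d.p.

Social marginal cost = private MC + MEC = 34.8 + 2.7q.
Set SMC = demand: 34.8 + 2.7q = 175.2 - 3.1q → q* = 24.2069.

q* = 24.2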